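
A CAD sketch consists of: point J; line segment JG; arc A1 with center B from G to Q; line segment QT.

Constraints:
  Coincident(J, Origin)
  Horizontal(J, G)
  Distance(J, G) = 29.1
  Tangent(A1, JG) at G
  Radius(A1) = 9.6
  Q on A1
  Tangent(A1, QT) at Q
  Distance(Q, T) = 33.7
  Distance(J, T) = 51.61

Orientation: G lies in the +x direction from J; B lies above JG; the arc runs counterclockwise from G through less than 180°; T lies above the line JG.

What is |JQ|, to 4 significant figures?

40.24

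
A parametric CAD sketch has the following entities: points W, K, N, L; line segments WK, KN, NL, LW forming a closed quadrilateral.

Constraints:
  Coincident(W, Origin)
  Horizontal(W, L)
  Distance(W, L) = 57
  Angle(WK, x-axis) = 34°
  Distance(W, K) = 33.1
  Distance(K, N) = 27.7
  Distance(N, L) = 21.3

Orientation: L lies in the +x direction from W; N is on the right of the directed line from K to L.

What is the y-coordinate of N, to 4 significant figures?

-7.470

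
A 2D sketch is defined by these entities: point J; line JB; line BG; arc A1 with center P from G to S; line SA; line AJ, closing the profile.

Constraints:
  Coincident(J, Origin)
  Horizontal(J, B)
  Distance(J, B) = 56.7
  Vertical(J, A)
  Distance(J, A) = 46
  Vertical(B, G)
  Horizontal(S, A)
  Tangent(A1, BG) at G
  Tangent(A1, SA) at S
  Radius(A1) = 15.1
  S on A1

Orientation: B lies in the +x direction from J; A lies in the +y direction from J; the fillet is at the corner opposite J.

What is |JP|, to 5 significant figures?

51.821

J is at the origin; JB is horizontal with |JB| = 56.7 and B on the +x side, so B = (56.700, 0.0000). J and A share the same x with |JA| = 46.0 and A on the +y side, so A = (0.0000, 46.000). The virtual corner opposite J is at (56.700, 46.000). The tangent condition forces PG to be normal to BG and A1 meets SA tangentially, so PS is at right angles to SA, with radius 15.1, so the center P sits 15.1 in from both sides at P = (41.600, 30.900). Then |JP| = |P − J| = 51.821.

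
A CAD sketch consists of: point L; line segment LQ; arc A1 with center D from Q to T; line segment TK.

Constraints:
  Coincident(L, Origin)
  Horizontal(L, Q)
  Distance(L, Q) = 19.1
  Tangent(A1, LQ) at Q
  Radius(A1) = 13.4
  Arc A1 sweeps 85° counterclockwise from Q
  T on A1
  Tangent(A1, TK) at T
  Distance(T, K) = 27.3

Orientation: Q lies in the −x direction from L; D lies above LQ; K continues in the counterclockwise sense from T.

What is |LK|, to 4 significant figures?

39.57

On A1, Q sits at bearing -90° from D; an 85° counterclockwise sweep puts T at bearing -5°, so T = D + 13.4·(cos -5°, sin -5°) = (-5.751, 12.23). A1 meets TK tangentially, so DT is at right angles to TK, so TK runs along (−sin -5°, cos -5°); with |TK| = 27.3, K = (-3.372, 39.43). Then |LK| = |K − L| = 39.57.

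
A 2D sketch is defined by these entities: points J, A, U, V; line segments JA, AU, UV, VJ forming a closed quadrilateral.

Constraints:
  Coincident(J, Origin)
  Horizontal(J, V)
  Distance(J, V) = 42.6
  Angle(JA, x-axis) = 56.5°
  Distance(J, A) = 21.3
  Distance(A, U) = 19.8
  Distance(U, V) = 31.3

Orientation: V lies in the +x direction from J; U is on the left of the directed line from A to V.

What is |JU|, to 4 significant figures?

40.11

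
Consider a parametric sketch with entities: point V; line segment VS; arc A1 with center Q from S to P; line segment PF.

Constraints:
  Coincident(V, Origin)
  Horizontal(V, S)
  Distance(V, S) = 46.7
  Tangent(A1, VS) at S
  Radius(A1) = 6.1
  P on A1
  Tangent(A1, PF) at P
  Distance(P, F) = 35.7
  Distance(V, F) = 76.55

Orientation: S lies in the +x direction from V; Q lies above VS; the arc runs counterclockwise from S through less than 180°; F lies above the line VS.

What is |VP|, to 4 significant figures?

52.30

V is at the origin; VS is horizontal with |VS| = 46.7 and S on the +x side, so S = (46.70, 0.000). Since A1 is tangent to VS there, QS ⟂ VS, so Q = S + (0, 6.1) = (46.70, 6.100). Since QP ⟂ PF (tangency), |QF| = √(6.1² + 35.7²) = 36.22 regardless of where P sits on A1. So F lies on both circle(V, 76.55) and circle(Q, 36.22); the above-VS intersection is F = (67.80, 35.53). P is the foot of the tangent from F: P = (52.19, 3.431).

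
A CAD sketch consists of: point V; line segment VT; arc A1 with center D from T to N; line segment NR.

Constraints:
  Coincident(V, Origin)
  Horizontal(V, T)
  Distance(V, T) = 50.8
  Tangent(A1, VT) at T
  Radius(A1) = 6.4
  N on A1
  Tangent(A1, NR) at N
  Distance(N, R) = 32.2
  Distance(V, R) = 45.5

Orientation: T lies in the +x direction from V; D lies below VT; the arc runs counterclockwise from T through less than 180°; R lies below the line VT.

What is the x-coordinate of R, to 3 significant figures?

31.4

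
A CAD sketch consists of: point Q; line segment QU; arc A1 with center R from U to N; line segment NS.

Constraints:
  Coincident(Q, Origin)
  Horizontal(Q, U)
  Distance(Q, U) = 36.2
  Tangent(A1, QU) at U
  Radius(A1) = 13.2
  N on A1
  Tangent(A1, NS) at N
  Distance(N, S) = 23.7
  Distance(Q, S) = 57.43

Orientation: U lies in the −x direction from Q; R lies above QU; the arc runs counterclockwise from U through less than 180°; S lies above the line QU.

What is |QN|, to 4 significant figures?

33.95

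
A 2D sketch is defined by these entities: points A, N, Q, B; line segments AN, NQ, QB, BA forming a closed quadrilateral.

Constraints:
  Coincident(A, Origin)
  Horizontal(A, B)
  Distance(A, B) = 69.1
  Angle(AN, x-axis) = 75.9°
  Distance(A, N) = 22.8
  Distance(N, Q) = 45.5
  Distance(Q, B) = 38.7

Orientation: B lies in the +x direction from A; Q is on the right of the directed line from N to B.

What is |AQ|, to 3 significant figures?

36.0

Checks: |NQ| = 45.50 ✓; |QB| = 38.70 ✓.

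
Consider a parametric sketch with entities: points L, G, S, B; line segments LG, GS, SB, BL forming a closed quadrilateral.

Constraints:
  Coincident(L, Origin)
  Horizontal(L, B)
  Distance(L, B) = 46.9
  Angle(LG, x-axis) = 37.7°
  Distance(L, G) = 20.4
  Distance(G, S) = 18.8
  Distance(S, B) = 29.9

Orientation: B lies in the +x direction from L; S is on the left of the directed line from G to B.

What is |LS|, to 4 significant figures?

39.18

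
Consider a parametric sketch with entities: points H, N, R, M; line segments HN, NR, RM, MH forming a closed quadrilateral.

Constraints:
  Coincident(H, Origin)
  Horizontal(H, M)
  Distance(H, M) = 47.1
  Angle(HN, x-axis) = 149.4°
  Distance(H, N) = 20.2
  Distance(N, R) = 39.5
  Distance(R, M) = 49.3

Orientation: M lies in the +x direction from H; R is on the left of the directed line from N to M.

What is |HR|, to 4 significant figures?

37.85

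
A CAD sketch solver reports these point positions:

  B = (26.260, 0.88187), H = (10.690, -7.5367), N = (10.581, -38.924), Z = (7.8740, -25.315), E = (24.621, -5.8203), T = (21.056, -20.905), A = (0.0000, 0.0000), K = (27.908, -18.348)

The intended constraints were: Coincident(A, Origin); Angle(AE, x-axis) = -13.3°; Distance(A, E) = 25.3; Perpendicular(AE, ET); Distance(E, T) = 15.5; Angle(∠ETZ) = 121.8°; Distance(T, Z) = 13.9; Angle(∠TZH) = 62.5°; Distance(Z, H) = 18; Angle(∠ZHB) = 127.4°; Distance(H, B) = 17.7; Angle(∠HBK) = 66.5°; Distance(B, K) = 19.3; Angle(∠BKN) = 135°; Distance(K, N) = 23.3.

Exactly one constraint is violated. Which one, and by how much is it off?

Distance(K, N) = 23.3 — off by 3.60.

A = (0.00, 0.00) ✓; AE at -13.30° ✓; |AE| = 25.30 ✓; ∠(AE, ET) = 90.00° ✓; |ET| = 15.50 ✓; ∠ETZ = 121.8° ✓; |TZ| = 13.90 ✓; ∠TZH = 62.50° ✓; |ZH| = 18.00 ✓; ∠ZHB = 127.4° ✓; |HB| = 17.70 ✓; ∠HBK = 66.50° ✓; |BK| = 19.30 ✓; ∠BKN = 135.0° ✓; |KN| = 26.90 ✗.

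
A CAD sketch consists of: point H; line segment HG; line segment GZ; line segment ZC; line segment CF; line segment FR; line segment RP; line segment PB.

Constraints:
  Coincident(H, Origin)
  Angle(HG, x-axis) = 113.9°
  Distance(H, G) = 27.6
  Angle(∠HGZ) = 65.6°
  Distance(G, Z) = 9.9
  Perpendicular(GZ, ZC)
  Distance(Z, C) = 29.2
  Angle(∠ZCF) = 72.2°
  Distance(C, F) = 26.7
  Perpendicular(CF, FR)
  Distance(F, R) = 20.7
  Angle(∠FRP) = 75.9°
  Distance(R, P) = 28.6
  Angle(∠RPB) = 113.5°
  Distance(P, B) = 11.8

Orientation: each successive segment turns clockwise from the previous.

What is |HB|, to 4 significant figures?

3.568

∠FRP = 75.9° gives RP at -32.40° from the x-axis; with |RP| = 28.6, P = (3.761, 8.660). ∠RPB = 113.5° gives PB at -98.90° from the x-axis; with |PB| = 11.8, B = (1.935, -2.998). Then |HB| = |B − H| = 3.568.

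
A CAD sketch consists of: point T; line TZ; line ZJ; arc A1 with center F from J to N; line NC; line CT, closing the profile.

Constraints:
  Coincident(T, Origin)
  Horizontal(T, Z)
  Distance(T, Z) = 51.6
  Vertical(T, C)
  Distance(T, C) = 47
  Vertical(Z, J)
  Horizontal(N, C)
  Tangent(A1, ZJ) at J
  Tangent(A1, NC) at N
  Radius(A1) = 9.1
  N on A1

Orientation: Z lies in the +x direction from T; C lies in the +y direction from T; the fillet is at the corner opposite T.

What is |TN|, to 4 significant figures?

63.37

T is at the origin; TZ is horizontal with |TZ| = 51.6 and Z on the +x side, so Z = (51.60, 0.000). TC is vertical with |TC| = 47.0 and C on the +y side, so C = (0.000, 47.00). The virtual corner opposite T is at (51.60, 47.00). A1 meets ZJ tangentially, so FJ is at right angles to ZJ and since A1 is tangent to NC there, FN ⟂ NC, with radius 9.1, so the center F sits 9.1 in from both sides at F = (42.50, 37.90). That places the tangent points at J = (51.60, 37.90) on ZJ and N = (42.50, 47.00) on NC. Then |TN| = |N − T| = 63.37.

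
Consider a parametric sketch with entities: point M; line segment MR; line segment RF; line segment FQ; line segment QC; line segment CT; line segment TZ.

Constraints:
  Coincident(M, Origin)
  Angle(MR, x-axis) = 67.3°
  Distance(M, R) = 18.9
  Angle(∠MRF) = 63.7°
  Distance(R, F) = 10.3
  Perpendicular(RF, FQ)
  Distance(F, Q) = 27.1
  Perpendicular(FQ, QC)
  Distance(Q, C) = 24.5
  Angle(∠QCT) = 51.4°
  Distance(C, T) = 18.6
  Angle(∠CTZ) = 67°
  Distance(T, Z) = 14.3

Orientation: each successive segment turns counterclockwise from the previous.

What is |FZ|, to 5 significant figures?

25.871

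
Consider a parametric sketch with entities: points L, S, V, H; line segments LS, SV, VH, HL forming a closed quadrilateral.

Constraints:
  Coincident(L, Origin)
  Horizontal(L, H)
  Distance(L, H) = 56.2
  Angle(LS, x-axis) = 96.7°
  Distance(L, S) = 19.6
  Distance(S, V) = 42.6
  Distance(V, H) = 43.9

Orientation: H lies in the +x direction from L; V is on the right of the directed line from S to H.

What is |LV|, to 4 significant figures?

24.99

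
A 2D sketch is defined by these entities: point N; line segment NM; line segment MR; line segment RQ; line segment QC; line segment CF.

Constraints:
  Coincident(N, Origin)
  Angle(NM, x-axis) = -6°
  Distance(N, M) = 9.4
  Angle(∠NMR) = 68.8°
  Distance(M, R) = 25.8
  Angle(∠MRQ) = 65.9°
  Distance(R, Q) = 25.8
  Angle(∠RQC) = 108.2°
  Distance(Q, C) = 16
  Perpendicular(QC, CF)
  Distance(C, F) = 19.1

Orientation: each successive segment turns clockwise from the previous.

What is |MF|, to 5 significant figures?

3.1904

∠RQC = 108.2° gives QC at 56.900° from the x-axis; with |QC| = 16.0, C = (-9.8382, 9.6091). QC is perpendicular to CF, so CF runs at -33.100°; with |CF| = 19.1, F = (6.1622, -0.82145). Then |MF| = |F − M| = 3.1904.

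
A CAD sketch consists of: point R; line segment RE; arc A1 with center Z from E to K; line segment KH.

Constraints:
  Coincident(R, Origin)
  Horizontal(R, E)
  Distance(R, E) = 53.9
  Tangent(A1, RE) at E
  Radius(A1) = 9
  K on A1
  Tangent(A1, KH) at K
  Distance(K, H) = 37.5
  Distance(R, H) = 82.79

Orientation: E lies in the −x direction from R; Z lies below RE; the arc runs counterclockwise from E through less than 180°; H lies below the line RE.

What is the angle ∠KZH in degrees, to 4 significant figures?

76.50°

R is at the origin; R and E share the same y with |RE| = 53.9 and E on the −x side, so E = (-53.90, 0.000). Since A1 is tangent to RE there, ZE ⟂ RE, so Z = E + (0, -9) = (-53.90, -9.000). Since ZK ⟂ KH (tangency), |ZH| = √(9.0² + 37.5²) = 38.56 regardless of where K sits on A1. So H lies on both circle(R, 82.79) and circle(Z, 38.56); the below-RE intersection is H = (-70.14, -43.98). K is the foot of the tangent from H: K = (-62.72, -7.219).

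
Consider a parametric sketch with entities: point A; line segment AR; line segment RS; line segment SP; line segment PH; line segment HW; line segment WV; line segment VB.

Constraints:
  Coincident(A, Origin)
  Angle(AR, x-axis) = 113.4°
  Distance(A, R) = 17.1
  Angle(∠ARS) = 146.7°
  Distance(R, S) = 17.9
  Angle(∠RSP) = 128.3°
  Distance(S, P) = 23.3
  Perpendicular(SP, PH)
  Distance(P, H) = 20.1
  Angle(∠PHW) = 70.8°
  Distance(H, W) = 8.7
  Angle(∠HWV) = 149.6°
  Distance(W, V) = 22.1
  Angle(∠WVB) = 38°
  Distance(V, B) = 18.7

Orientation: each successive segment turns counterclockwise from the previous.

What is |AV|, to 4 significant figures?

33.45

A is at the origin; AR runs at 113.4° with length 17.1, so R = (-6.791, 15.69). ∠ARS = 146.7° gives RS at 146.7° from the x-axis; with |RS| = 17.9, S = (-21.75, 25.52). ∠RSP = 128.3° gives SP at -161.6° from the x-axis; with |SP| = 23.3, P = (-43.86, 18.17). SP is perpendicular to PH, so PH runs at -71.60°; with |PH| = 20.1, H = (-37.52, -0.9059). ∠PHW = 70.8° gives HW at 37.60° from the x-axis; with |HW| = 8.7, W = (-30.62, 4.402). ∠HWV = 149.6° gives WV at 68.00° from the x-axis; with |WV| = 22.1, V = (-22.34, 24.89). Then |AV| = |V − A| = 33.45.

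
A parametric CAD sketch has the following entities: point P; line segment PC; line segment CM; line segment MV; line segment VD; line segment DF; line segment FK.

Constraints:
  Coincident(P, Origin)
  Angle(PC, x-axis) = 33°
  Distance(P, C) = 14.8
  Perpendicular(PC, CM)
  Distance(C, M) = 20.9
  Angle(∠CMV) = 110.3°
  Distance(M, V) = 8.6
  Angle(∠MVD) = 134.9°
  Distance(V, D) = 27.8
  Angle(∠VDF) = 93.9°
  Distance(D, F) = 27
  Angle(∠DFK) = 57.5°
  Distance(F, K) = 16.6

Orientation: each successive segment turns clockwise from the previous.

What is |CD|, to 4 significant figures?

35.47

∠CMV = 110.3° gives MV at -126.7° from the x-axis; with |MV| = 8.6, V = (18.66, -16.36). ∠MVD = 134.9° gives VD at -171.8° from the x-axis; with |VD| = 27.8, D = (-8.860, -20.33). Then |CD| = |D − C| = 35.47.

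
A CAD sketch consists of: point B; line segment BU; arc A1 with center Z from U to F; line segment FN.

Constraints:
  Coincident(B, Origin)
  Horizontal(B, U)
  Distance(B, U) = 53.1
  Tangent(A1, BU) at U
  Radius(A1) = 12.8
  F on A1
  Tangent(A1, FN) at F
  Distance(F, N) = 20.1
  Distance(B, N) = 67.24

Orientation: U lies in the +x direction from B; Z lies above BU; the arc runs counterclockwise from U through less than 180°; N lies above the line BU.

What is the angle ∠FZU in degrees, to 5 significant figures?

114.17°

Checks: |ZF| = 12.80 ✓; ∠(ZF, FN) = 90.00° ✓; |FN| = 20.10 ✓; |BN| = 67.24 ✓.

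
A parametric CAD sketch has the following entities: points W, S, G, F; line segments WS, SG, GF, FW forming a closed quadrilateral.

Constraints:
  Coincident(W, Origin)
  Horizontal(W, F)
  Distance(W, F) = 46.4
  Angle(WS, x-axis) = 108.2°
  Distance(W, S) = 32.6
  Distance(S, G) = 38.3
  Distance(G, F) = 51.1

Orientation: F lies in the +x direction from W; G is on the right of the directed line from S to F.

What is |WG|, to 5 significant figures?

8.0684

Checks: |SG| = 38.30 ✓; |GF| = 51.10 ✓.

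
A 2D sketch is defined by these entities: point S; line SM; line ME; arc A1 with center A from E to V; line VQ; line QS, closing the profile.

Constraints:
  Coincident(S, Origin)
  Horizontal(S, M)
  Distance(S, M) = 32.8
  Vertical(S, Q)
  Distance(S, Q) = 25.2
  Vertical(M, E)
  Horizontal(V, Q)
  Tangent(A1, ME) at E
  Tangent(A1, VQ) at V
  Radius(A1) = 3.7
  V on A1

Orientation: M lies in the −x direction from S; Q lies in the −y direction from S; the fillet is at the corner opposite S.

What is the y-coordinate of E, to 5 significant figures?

-21.500

S is at the origin; SM is horizontal with |SM| = 32.8 and M on the −x side, so M = (-32.800, 0.0000). S and Q share the same x with |SQ| = 25.2 and Q on the −y side, so Q = (0.0000, -25.200). The virtual corner opposite S is at (-32.800, -25.200). The tangent condition forces AE to be normal to ME and since A1 is tangent to VQ there, AV ⟂ VQ, with radius 3.7, so the center A sits 3.7 in from both sides at A = (-29.100, -21.500). That places the tangent points at E = (-32.800, -21.500) on ME and V = (-29.100, -25.200) on VQ. So E.y = -21.500.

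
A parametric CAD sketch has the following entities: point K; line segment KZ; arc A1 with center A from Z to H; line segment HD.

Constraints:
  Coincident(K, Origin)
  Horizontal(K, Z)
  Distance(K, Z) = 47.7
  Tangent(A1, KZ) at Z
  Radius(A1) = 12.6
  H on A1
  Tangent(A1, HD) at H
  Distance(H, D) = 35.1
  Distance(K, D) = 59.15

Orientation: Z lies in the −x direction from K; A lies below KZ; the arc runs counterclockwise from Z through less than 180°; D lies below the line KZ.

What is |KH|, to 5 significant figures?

61.001

Checks: K.y = 0.00, Z.y = 0.00 ✓; |KZ| = 47.70 ✓; |AH| = 12.60 ✓; ∠(AH, HD) = 90.00° ✓; |HD| = 35.10 ✓; |KD| = 59.15 ✓.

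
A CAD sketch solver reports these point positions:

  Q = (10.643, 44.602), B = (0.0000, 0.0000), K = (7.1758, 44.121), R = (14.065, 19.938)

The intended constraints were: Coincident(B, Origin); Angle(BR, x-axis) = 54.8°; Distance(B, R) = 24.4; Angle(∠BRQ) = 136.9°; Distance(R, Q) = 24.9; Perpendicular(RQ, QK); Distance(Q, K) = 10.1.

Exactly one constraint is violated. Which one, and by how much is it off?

Distance(Q, K) = 10.1 — off by 6.60.

B = (0.00, 0.00) ✓; BR at 54.80° ✓; |BR| = 24.40 ✓; ∠BRQ = 136.9° ✓; |RQ| = 24.90 ✓; ∠(RQ, QK) = 90.00° ✓; |QK| = 3.500 ✗.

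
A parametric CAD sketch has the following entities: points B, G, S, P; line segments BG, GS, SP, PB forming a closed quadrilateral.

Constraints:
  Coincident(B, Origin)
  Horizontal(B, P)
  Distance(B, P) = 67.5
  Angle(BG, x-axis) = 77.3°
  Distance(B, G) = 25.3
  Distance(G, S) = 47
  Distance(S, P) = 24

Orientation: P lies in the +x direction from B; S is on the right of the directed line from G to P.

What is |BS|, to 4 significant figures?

43.76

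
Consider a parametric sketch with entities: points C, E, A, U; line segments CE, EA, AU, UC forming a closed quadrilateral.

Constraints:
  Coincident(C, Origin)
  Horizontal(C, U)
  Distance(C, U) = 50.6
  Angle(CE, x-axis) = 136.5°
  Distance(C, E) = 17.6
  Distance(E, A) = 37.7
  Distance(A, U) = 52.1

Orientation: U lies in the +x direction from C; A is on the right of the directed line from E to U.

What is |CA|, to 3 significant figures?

22.2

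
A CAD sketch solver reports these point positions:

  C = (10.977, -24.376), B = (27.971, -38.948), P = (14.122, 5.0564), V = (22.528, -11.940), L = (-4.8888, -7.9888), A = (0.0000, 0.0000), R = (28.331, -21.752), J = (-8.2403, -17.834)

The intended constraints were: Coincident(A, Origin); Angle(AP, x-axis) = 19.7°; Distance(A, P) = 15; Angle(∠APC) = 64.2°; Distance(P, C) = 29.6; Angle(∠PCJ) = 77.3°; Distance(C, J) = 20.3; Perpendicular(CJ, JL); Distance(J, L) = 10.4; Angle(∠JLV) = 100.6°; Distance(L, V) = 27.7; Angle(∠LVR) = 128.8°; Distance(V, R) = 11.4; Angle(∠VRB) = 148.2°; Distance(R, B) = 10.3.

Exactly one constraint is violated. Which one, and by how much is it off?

Distance(R, B) = 10.3 — off by 6.90.

A = (0.00, 0.00) ✓; AP at 19.70° ✓; |AP| = 15.00 ✓; ∠APC = 64.20° ✓; |PC| = 29.60 ✓; ∠PCJ = 77.30° ✓; |CJ| = 20.30 ✓; ∠(CJ, JL) = 90.00° ✓; |JL| = 10.40 ✓; ∠JLV = 100.6° ✓; |LV| = 27.70 ✓; ∠LVR = 128.8° ✓; |VR| = 11.40 ✓; ∠VRB = 148.2° ✓; |RB| = 17.20 ✗.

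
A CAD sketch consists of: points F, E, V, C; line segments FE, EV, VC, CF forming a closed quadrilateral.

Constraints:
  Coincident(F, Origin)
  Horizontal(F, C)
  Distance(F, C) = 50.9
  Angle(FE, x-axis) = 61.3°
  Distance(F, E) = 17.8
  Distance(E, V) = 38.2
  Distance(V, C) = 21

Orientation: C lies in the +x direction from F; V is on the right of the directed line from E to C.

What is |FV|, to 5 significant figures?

36.468

Checks: |EV| = 38.20 ✓; |VC| = 21.00 ✓.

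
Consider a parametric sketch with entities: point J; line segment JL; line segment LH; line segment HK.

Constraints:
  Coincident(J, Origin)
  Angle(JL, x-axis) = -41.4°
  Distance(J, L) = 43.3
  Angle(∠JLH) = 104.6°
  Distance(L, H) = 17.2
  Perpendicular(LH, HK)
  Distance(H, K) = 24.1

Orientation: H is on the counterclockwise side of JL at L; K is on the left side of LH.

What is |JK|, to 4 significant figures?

33.28

∠JLH = 104.6°, so LH runs at -41.4° + (180° − 104.6°) = 34.00° from the x-axis; with |LH| = 17.2, H = L + 17.2·(cos 34.00°, sin 34.00°) = (46.74, -19.02). The perpendicularity gives HK at right angles to LH; with |HK| = 24.1 on the left of LH, K = H + 24.1·(-0.5592, 0.8290) = (33.26, 0.9631). Then |JK| = |K − J| = 33.28.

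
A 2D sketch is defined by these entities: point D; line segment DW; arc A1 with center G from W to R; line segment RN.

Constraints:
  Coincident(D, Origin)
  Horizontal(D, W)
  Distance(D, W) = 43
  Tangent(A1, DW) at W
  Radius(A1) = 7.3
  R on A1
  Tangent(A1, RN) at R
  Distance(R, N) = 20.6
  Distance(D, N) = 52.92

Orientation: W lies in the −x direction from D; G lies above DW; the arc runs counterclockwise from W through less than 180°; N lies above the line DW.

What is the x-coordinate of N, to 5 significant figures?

-44.186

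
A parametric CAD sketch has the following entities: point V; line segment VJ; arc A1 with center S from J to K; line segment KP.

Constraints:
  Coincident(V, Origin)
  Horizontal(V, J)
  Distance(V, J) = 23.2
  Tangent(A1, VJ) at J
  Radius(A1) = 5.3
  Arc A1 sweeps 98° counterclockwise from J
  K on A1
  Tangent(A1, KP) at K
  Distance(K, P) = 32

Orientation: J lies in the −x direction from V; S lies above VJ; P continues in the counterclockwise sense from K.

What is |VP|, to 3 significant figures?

43.9

V is at the origin; VJ is horizontal with |VJ| = 23.2 and J on the −x side, so J = (-23.2, 0.00). The tangent condition forces SJ to be normal to VJ, so S = J + (0, 5.3) = (-23.2, 5.30). On A1, J sits at bearing -90° from S; a 98° counterclockwise sweep puts K at bearing 8°, so K = S + 5.3·(cos 8°, sin 8°) = (-18.0, 6.04). Tangency of A1 to KP means the radius SK is perpendicular to KP, so KP runs along (−sin 8°, cos 8°); with |KP| = 32.0, P = (-22.4, 37.7). Then |VP| = |P − V| = 43.9.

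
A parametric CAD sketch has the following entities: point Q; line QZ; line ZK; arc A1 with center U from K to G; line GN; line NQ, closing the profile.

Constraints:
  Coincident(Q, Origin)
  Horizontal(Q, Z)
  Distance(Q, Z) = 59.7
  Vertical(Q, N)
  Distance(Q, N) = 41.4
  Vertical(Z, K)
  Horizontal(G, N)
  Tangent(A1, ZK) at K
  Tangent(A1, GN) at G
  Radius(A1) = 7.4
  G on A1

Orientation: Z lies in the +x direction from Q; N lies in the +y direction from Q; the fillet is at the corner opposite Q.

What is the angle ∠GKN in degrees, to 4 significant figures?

37.93°

The virtual corner opposite Q is at (59.70, 41.40). A1 meets ZK tangentially, so UK is at right angles to ZK and since A1 is tangent to GN there, UG ⟂ GN, with radius 7.4, so the center U sits 7.4 in from both sides at U = (52.30, 34.00). That places the tangent points at K = (59.70, 34.00) on ZK and G = (52.30, 41.40) on GN. Then cos ∠GKN = KG·KN / (|KG||KN|), giving 37.93°.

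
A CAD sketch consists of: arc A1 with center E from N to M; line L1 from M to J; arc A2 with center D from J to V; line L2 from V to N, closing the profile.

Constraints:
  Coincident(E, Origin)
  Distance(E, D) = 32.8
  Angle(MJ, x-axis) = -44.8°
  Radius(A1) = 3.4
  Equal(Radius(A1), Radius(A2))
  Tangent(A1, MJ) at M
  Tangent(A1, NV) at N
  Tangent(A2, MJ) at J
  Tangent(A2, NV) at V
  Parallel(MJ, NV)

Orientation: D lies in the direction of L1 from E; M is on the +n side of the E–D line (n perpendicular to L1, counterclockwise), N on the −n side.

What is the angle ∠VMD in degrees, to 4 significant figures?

5.794°

The slot axis is L1's direction at -44.8°, so u = (cos -44.8°, sin -44.8°) = (0.7096, -0.7046) and n = (−sin -44.8°, cos -44.8°) = (0.7046, 0.7096). E is at the origin and D lies 32.8 along u from E, so D = 32.8·u = (23.27, -23.11). Tangency of A1 to both parallel lines with radius 3.4 puts M and N at E ± 3.4·n: M = (2.396, 2.413), N = (-2.396, -2.413). Equal radii place J and V the same way about D: J = D + 3.4·n = (25.67, -20.70), V = D − 3.4·n = (20.88, -25.52). Then cos ∠VMD = MV·MD / (|MV||MD|), giving 5.794°.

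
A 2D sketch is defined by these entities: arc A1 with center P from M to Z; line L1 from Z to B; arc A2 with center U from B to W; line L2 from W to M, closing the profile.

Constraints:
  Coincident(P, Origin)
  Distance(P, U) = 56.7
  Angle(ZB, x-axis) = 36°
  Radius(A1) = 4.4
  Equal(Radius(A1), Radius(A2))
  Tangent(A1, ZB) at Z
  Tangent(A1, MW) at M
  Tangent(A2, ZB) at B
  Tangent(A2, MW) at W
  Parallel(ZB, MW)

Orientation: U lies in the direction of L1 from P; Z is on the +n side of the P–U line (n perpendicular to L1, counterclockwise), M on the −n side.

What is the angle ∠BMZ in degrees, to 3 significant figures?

81.2°

The slot axis is L1's direction at 36.0°, so u = (cos 36.0°, sin 36.0°) = (0.809, 0.588) and n = (−sin 36.0°, cos 36.0°) = (-0.588, 0.809). P is at the origin and U lies 56.7 along u from P, so U = 56.7·u = (45.9, 33.3). Tangency of A1 to both parallel lines with radius 4.4 puts Z and M at P ± 4.4·n: Z = (-2.59, 3.56), M = (2.59, -3.56). Equal radii place B and W the same way about U: B = U + 4.4·n = (43.3, 36.9), W = U − 4.4·n = (48.5, 29.8). Then cos ∠BMZ = MB·MZ / (|MB||MZ|), giving 81.2°.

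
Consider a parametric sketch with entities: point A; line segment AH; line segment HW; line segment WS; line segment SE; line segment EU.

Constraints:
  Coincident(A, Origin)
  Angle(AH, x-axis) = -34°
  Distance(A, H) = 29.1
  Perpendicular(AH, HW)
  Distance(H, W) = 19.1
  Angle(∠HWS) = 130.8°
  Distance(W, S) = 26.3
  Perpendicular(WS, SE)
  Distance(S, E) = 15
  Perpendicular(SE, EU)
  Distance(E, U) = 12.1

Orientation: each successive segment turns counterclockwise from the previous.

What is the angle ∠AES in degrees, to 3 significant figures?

138°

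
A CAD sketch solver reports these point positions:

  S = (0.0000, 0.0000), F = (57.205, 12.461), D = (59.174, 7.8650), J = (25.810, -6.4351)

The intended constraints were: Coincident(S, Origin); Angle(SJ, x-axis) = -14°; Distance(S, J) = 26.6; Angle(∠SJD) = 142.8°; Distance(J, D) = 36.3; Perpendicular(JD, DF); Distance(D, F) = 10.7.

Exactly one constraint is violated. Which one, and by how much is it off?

Distance(D, F) = 10.7 — off by 5.70.

S = (0.00, 0.00) ✓; SJ at -14.00° ✓; |SJ| = 26.60 ✓; ∠SJD = 142.8° ✓; |JD| = 36.30 ✓; ∠(JD, DF) = 89.99° ✓; |DF| = 5.000 ✗.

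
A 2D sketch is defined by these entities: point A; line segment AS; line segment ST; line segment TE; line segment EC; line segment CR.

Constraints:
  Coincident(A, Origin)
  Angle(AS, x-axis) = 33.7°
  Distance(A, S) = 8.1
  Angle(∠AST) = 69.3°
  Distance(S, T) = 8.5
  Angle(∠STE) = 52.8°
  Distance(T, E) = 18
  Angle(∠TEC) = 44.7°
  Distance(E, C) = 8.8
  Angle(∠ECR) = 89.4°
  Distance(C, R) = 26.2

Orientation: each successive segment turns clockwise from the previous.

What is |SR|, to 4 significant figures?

22.61

A is at the origin; AS runs at 33.7° with length 8.1, so S = (6.739, 4.494). ∠AST = 69.3° gives ST at -77.00° from the x-axis; with |ST| = 8.5, T = (8.651, -3.788). ∠STE = 52.8° gives TE at 155.8° from the x-axis; with |TE| = 18.0, E = (-7.767, 3.591). ∠TEC = 44.7° gives EC at 20.50° from the x-axis; with |EC| = 8.8, C = (0.4755, 6.673). ∠ECR = 89.4° gives CR at -70.10° from the x-axis; with |CR| = 26.2, R = (9.393, -17.96). Then |SR| = |R − S| = 22.61.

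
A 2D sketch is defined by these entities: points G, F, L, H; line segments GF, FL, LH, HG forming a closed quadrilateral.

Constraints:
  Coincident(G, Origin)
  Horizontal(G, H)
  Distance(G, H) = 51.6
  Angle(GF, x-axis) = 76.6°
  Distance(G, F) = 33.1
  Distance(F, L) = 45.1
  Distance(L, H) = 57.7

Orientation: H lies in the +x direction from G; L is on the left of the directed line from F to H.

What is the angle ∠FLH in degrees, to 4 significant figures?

62.58°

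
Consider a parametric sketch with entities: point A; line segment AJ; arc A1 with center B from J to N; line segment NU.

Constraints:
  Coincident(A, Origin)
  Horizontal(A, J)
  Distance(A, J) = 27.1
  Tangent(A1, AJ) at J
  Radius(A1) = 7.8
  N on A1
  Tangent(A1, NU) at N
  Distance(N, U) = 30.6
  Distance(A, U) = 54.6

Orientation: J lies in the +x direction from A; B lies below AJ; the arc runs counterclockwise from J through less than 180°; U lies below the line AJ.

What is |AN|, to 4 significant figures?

24.72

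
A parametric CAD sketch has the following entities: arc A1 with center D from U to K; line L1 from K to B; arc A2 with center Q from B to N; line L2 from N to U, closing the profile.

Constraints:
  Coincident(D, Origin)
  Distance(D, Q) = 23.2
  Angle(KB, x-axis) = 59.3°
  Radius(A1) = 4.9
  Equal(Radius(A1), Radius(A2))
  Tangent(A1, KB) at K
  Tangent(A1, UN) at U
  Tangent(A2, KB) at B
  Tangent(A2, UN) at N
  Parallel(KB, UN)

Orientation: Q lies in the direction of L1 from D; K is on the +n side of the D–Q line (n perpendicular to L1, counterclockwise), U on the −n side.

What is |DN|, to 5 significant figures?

23.712

Tangency of A1 to both parallel lines with radius 4.9 puts K and U at D ± 4.9·n: K = (-4.2133, 2.5017), U = (4.2133, -2.5017). Equal radii place B and N the same way about Q: B = Q + 4.9·n = (7.6313, 22.450), N = Q − 4.9·n = (16.058, 17.447). Then |DN| = |N − D| = 23.712.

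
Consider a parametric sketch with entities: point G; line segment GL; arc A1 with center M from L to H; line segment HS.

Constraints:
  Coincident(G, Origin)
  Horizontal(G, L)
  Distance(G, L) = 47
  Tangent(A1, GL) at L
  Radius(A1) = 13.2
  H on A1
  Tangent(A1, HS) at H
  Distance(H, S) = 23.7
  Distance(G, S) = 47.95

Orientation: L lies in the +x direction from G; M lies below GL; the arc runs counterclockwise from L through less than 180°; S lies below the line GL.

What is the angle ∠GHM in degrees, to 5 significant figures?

164.87°

Checks: G.y = 0.00, L.y = 0.00 ✓; |MH| = 13.20 ✓; ∠(MH, HS) = 90.00° ✓; |HS| = 23.70 ✓; |GS| = 47.95 ✓.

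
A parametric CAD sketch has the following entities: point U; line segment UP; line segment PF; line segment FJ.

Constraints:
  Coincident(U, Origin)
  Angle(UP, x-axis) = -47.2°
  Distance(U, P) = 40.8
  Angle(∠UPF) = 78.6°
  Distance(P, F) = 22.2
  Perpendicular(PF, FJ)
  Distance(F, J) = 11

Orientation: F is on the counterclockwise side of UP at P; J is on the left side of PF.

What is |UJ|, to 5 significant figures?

32.257

U is at the origin; UP runs at -47.2° with length 40.8, so P = 40.8·(cos -47.2°, sin -47.2°) = (27.721, -29.936). ∠UPF = 78.6°, so PF runs at -47.2° + (180° − 78.6°) = 54.200° from the x-axis; with |PF| = 22.2, F = P + 22.2·(cos 54.200°, sin 54.200°) = (40.707, -11.931). PF is perpendicular to FJ; with |FJ| = 11.0 on the left of PF, J = F + 11.0·(-0.81106, 0.58496) = (31.786, -5.4960). Then |UJ| = |J − U| = 32.257.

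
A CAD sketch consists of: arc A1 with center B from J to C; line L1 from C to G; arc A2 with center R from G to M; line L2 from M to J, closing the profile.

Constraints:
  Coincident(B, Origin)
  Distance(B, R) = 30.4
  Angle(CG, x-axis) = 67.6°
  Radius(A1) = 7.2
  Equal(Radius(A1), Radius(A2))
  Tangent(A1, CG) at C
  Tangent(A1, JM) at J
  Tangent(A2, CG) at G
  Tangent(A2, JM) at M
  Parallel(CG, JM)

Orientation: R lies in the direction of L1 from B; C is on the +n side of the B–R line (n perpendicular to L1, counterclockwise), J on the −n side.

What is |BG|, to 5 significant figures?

31.241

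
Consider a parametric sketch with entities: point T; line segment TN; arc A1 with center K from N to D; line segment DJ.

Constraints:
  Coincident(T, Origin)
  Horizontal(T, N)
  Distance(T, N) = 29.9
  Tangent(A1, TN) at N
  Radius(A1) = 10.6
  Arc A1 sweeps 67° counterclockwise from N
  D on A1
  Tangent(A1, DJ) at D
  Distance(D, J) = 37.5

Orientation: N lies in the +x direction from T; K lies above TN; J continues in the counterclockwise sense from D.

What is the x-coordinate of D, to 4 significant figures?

39.66

Since A1 is tangent to TN there, KN ⟂ TN, so K = N + (0, 10.6) = (29.90, 10.60). On A1, N sits at bearing -90° from K; a 67° counterclockwise sweep puts D at bearing -23°, so D = K + 10.6·(cos -23°, sin -23°) = (39.66, 6.458). So D.x = 39.66.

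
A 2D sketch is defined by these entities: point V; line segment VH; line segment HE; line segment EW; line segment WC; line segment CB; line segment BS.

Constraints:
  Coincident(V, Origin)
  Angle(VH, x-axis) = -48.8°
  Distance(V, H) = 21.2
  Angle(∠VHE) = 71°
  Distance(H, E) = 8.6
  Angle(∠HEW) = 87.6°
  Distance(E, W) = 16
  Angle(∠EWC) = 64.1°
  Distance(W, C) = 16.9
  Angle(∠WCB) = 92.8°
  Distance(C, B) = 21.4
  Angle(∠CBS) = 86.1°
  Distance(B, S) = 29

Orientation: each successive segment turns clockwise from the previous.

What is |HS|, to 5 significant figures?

27.680

∠WCB = 92.8° gives CB at -93.300° from the x-axis; with |CB| = 21.4, B = (16.154, -27.307). ∠CBS = 86.1° gives BS at 172.80° from the x-axis; with |BS| = 29.0, S = (-12.617, -23.672). Then |HS| = |S − H| = 27.680.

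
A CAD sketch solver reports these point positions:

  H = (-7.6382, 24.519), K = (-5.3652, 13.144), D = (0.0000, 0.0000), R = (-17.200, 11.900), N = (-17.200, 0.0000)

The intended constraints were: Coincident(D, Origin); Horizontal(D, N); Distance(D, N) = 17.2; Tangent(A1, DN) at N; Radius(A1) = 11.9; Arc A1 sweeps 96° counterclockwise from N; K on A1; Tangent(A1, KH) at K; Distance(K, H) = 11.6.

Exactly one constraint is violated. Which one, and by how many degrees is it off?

Tangent(A1, KH) at K — off by 5.30°.

D = (0.00, 0.00) ✓; D.y = 0.00, N.y = 0.00 ✓; |DN| = 17.20 ✓; ∠(RN, ND) = 90.00° ✓; |RN| = 11.90 ✓; bearing(R→K) − bearing(R→N) = 96.00° ✓; |RK| = 11.90 ✓; ∠(RK, KH) = 84.70° ✗; |KH| = 11.60 ✓.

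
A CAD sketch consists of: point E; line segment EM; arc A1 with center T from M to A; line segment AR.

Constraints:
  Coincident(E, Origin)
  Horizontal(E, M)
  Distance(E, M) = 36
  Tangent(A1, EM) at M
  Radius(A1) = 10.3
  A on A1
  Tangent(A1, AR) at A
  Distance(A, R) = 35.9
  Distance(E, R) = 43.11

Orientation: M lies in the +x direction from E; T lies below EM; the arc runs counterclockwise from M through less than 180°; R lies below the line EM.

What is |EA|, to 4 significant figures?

27.17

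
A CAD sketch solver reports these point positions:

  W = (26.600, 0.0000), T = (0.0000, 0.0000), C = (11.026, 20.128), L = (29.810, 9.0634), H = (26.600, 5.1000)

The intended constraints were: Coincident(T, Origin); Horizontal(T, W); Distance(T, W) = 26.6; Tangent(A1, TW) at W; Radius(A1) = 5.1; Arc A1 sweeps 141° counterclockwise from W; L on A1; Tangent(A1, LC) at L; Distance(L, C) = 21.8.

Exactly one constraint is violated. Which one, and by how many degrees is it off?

Tangent(A1, LC) at L — off by 8.50°.

T = (0.00, 0.00) ✓; T.y = 0.00, W.y = 0.00 ✓; |TW| = 26.60 ✓; ∠(HW, WT) = 90.00° ✓; |HW| = 5.100 ✓; bearing(H→L) − bearing(H→W) = 141.0° ✓; |HL| = 5.100 ✓; ∠(HL, LC) = 81.50° ✗; |LC| = 21.80 ✓.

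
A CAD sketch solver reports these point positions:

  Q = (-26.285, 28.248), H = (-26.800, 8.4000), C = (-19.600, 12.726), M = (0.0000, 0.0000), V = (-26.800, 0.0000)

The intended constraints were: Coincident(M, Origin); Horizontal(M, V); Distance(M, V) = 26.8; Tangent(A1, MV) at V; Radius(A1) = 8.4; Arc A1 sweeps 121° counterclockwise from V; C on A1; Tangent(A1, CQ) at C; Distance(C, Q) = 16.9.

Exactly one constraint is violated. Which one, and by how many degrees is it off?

Tangent(A1, CQ) at C — off by 7.70°.

M = (0.00, 0.00) ✓; M.y = 0.00, V.y = 0.00 ✓; |MV| = 26.80 ✓; ∠(HV, VM) = 90.00° ✓; |HV| = 8.400 ✓; bearing(H→C) − bearing(H→V) = 121.0° ✓; |HC| = 8.400 ✓; ∠(HC, CQ) = 97.70° ✗; |CQ| = 16.90 ✓.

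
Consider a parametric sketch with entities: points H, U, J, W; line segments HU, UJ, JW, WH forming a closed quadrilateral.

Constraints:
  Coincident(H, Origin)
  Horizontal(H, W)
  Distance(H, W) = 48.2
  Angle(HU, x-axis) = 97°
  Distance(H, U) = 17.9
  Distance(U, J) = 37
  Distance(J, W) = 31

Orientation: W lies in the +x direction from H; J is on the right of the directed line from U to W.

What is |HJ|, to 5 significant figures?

23.084

H is at the origin; H and W share the same y with |HW| = 48.2 and W in +x, so W = (48.2, 0). HU runs at 97.0° with |HU| = 17.9, so U = (-2.1815, 17.767). J is determined by |UJ| = 37.0 and |JW| = 31.0 together: it lies at the intersection of circle(U, 37.0) and circle(W, 31.0). With |UW| = 53.422, the foot of the radical line on UW is 30.530 from U and the perpendicular offset is √(37.0² − 30.530²) = 20.903. Taking the right-of-UW solution: J = (19.659, -12.100).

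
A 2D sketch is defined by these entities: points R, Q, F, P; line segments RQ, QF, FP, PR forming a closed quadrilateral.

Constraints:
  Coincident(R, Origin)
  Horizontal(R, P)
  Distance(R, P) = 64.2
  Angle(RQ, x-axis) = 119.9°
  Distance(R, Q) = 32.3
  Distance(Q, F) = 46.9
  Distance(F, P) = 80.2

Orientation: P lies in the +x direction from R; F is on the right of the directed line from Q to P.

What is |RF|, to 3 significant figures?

23.3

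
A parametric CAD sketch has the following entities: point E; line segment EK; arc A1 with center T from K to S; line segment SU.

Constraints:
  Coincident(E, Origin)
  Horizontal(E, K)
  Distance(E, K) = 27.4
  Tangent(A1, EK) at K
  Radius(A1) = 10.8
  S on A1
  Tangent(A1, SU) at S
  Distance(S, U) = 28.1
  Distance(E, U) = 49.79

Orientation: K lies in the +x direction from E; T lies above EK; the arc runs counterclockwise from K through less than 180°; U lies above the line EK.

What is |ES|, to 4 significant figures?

40.24

Checks: |TS| = 10.80 ✓; ∠(TS, SU) = 90.00° ✓; |SU| = 28.10 ✓; |EU| = 49.79 ✓.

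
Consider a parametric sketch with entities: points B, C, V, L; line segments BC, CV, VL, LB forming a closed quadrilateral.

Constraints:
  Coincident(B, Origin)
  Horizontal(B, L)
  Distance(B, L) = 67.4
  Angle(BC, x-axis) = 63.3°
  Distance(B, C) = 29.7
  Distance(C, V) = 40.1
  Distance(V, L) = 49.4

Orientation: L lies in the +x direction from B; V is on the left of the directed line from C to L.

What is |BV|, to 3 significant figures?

66.7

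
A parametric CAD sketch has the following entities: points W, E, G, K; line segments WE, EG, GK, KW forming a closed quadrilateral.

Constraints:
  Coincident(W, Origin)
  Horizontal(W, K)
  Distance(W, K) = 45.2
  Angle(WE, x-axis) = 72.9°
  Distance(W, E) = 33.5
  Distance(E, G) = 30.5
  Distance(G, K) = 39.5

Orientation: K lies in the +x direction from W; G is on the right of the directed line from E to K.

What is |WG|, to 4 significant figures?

6.016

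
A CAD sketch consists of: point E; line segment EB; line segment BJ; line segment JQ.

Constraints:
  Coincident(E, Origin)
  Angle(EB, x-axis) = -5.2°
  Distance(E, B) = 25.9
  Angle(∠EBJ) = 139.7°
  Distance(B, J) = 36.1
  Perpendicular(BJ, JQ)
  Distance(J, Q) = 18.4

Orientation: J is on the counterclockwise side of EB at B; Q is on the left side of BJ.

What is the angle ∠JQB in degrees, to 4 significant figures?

62.99°

E is at the origin; EB runs at -5.2° with length 25.9, so B = 25.9·(cos -5.2°, sin -5.2°) = (25.79, -2.347). ∠EBJ = 139.7°, so BJ runs at -5.2° + (180° − 139.7°) = 35.10° from the x-axis; with |BJ| = 36.1, J = B + 36.1·(cos 35.10°, sin 35.10°) = (55.33, 18.41). The perpendicularity gives JQ at right angles to BJ; with |JQ| = 18.4 on the left of BJ, Q = J + 18.4·(-0.5750, 0.8181) = (44.75, 33.46). Then cos ∠JQB = QJ·QB / (|QJ||QB|), giving 62.99°.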